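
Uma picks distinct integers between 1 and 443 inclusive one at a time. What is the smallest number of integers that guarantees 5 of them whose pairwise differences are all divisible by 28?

Integers whose pairwise differences are multiples of 28 are exactly those sharing a remainder mod 28. The 28 residue classes mod 28 are the pigeonholes.
With 112 integers one could put 4 in each residue class and have no class reach 5.
The 113th integer pushes some class to 5, so 28·4 + 1 = 113.

113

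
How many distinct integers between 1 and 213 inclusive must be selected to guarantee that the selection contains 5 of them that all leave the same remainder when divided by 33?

The 33 residue classes mod 33 are the pigeonholes.
With 132 integers one could put 4 in each residue class and have no class reach 5.
The 133rd integer pushes some class to 5, so 33·4 + 1 = 133.

133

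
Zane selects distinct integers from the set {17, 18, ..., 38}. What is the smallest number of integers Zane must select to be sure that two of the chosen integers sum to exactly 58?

A set avoiding the sum 58 can contain at most one of each pair {x, 58−x}, plus the 4 elements whose complement lies outside the range or equal to its own complement.
The integers 17, …, 29 (13 of them) are such a set: any two sum to at least 17+18 = 35 and at most 28+29 = 57 < 58.
Any 14th integer completes one of the 9 pairs, so 14 choices force a sum of 58.

14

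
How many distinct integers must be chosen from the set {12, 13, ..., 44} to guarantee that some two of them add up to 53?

19

Group the elements by complementary pair {x, 53−x}: {12,41}, {13,40}, {14,39}, …, giving 15 two-element pairs and 3 integers whose partner 53−x falls outside [12,44].
Treating each of those 18 groups as a pigeonhole, one can pick one integer per group — 18 integers — with no two summing to 53.
The 19th integer lands in an occupied pair, forcing a sum of 53.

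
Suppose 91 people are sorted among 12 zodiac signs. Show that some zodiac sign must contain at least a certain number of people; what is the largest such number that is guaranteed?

8

By pigeonhole, the 12 zodiac signs are the holes and the 91 people are the pigeons.
If every zodiac sign held at most 7 people, the total would be at most 12 × 7 = 84, which is less than 91.
So some zodiac sign holds at least ⌈91/12⌉ = 8 people.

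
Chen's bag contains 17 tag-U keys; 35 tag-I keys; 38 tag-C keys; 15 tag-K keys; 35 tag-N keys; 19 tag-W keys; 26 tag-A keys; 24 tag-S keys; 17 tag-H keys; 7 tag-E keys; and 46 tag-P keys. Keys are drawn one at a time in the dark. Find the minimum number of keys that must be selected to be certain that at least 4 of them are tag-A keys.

In the worst case for collecting tag-A keys, every non-tag-A key comes out first.
There are 17 + 35 + 38 + 15 + 35 + 19 + 24 + 17 + 7 + 46 = 253 non-tag-A keys altogether.
After those, each further key must be tag-A, so 253 + 4 = 257 draws guarantee 4 tag-A keys.

257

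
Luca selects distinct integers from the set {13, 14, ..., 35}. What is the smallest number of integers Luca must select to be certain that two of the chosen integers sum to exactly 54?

Two chosen integers sum to 54 exactly when both halves of some pair {x, 54−x} with 19 ≤ x ≤ 54−x ≤ 35 are chosen — 8 such pairs.
The remaining 7 elements (those with no distinct partner in range) can never complete a 54-sum, so the worst case takes all of them and one from each pair: 7 + 8 = 15.
Pigeonhole: the 16th integer has to be the second member of some pair, so 15 + 1 = 16.

16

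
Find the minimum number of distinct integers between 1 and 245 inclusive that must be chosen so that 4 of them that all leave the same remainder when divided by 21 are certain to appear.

The 21 residue classes mod 21 are the pigeonholes.
With 63 integers one could put 3 in each residue class and have no class reach 4.
The 64th integer pushes some class to 4, so 21·3 + 1 = 64.

64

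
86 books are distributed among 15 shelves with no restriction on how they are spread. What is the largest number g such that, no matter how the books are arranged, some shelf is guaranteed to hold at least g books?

The 15 shelves are the holes and the 86 books are the pigeons.
If every shelf held at most 5 books, the total would be at most 15 × 5 = 75, which is less than 86.
So some shelf holds at least ⌈86/15⌉ = 6 books.

6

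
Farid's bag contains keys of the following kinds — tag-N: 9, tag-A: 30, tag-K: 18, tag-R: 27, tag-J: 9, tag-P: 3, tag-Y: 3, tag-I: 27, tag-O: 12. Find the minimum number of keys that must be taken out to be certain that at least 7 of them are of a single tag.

49

Put each drawn key into a box by tag. The largest draw with every box below 7 takes min(count, 6) from each tag; tags with fewer than 6 contribute all they have.
Σ min(cᵢ, 6) = 6 + 6 + 6 + 6 + 6 + 3 + 3 + 6 + 6 = 48.
Draw number 48 + 1 = 49 must push one box to 7.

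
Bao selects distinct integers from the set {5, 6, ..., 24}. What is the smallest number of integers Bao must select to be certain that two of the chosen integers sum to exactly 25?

13

Group the elements by complementary pair {x, 25−x}: {5,20}, {6,19}, {7,18}, …, giving 8 two-element pairs and 4 integers whose partner 25−x falls outside [5,24].
By the pigeonhole principle, treating each of those 12 groups as a pigeonhole, one can pick one integer per group — 12 integers — with no two summing to 25.
The 13th integer lands in an occupied pair, forcing a sum of 25.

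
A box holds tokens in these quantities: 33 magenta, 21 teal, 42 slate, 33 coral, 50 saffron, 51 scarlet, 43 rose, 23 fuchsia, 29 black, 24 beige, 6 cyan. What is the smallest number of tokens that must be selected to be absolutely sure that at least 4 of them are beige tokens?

In the worst case for collecting beige tokens, every non-beige token comes out first.
There are 33 + 21 + 42 + 33 + 50 + 51 + 43 + 23 + 29 + 6 = 331 non-beige tokens altogether.
After those, each further token must be beige, so 331 + 4 = 335 draws guarantee 4 beige tokens.

335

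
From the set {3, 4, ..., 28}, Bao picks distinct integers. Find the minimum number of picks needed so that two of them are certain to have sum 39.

18

Group the elements by complementary pair {x, 39−x}: {11,28}, {12,27}, {13,26}, …, giving 9 two-element pairs and 8 integers whose partner 39−x falls outside [3,28].
Treating each of those 17 groups as a pigeonhole, one can pick one integer per group — 17 integers — with no two summing to 39.
The 18th integer lands in an occupied pair, forcing a sum of 39.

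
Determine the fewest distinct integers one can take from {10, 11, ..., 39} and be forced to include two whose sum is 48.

A set avoiding the sum 48 can contain at most one of each pair {x, 48−x}, plus the 2 elements whose complement lies outside the range or equal to its own complement.
The integers 24, …, 39 (16 of them) are such a set: any two sum to at least 24+25 = 49 > 48.
Any 17th integer completes one of the 14 pairs, so 17 choices force a sum of 48.

17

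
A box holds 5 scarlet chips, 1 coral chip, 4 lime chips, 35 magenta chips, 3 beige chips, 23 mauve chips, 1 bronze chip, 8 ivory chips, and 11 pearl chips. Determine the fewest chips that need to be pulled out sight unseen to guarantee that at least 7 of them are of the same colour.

39

By pigeonhole, put each drawn chip into a box by colour. The largest draw with every box below 7 takes min(count, 6) from each colour; colours with fewer than 6 contribute all they have.
Σ min(cᵢ, 6) = 5 + 1 + 4 + 6 + 3 + 6 + 1 + 6 + 6 = 38.
Draw number 38 + 1 = 39 must push one box to 7.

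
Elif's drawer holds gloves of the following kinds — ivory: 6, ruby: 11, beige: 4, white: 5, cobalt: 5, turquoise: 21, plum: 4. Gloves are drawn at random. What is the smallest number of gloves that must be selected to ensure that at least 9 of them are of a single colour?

41

An adversary could hand out at most 8 gloves per colour (5 colours run out sooner): 6 + 8 + 4 + 5 + 5 + 8 + 4 = 40 gloves and still no colour has 9.
One more glove lands in a colour already at 8, so 41 draws are enough and 40 are not.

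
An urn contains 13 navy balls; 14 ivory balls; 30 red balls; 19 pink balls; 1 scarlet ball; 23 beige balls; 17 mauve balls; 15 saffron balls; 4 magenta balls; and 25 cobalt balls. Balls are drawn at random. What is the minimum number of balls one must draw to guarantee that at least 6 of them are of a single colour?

46

Pigeonhole: the 10 colours are the holes; the balls drawn are the pigeons.
To avoid 6 of any one colour, the worst case takes at most 5 of each colour, or every ball of a colour that has fewer than 5.
That gives 5 + 5 + 5 + 5 + 1 + 5 + 5 + 5 + 4 + 5 = 45 balls with no colour reaching 6.
The next ball forces some colour to 6, so 45 + 1 = 46.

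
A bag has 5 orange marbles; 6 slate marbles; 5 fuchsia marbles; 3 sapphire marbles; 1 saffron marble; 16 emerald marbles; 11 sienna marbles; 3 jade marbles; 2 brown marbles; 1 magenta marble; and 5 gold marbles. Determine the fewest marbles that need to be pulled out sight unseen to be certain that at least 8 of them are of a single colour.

An adversary could hand out at most 7 marbles per colour (9 colours run out sooner): 5 + 6 + 5 + 3 + 1 + 7 + 7 + 3 + 2 + 1 + 5 = 45 marbles and still no colour has 8.
By pigeonhole, one more marble lands in a colour already at 7, so 46 draws are enough and 45 are not.

46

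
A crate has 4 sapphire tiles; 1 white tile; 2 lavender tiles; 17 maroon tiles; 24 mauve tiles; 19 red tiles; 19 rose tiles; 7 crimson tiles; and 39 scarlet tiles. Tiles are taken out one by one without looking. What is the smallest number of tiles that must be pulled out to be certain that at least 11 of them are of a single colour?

65

An adversary could hand out at most 10 tiles per colour (4 colours run out sooner): 4 + 1 + 2 + 10 + 10 + 10 + 10 + 7 + 10 = 64 tiles and still no colour has 11.
One more tile lands in a colour already at 10, so 65 draws are enough and 64 are not.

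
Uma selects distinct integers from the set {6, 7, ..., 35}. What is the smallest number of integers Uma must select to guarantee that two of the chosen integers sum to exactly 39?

17

A set avoiding the sum 39 can contain at most one of each pair {x, 39−x}, plus the 2 elements whose complement lies outside the range.
The integers 20, …, 35 (16 of them) are such a set: any two sum to at least 20+21 = 41 > 39.
By the pigeonhole principle, any 17th integer completes one of the 14 pairs, so 17 choices force a sum of 39.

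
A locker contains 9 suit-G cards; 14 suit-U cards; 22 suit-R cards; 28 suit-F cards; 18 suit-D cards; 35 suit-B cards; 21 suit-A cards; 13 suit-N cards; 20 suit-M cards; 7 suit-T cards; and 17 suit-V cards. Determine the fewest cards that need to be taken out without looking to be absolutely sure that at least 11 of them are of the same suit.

107

Put each drawn card into a box by suit. The largest draw with every box below 11 takes min(count, 10) from each suit; suits with fewer than 10 contribute all they have.
Σ min(cᵢ, 10) = 9 + 10 + 10 + 10 + 10 + 10 + 10 + 10 + 10 + 7 + 10 = 106.
Draw number 106 + 1 = 107 must push one box to 11.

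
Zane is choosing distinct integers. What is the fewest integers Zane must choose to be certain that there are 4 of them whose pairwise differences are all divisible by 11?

Integers whose pairwise differences are multiples of 11 are exactly those sharing a remainder mod 11. The 11 residue classes mod 11 are the pigeonholes.
With 33 integers one could put 3 in each residue class and have no class reach 4.
The 34th integer pushes some class to 4, so 11·3 + 1 = 34.

34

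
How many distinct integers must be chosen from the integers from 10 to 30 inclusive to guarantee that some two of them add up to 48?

16

Group the elements by complementary pair {x, 48−x}: {18,30}, {19,29}, {20,28}, …, giving 6 two-element pairs, the single value 24 (it cannot pair with itself since the integers are distinct), and 8 integers whose partner 48−x falls outside [10,30].
Pigeonhole: treating each of those 15 groups as a pigeonhole, one can pick one integer per group — 15 integers — with no two summing to 48.
The 16th integer lands in an occupied pair, forcing a sum of 48.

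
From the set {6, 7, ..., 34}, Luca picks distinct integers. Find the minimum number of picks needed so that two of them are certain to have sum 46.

A set avoiding the sum 46 can contain at most one of each pair {x, 46−x}, plus the 7 elements whose complement lies outside the range or equal to its own complement.
The integers 6, …, 23 (18 of them) are such a set: any two sum to at least 6+7 = 13 and at most 22+23 = 45 < 46.
By the pigeonhole principle, any 19th integer completes one of the 11 pairs, so 19 choices force a sum of 46.

19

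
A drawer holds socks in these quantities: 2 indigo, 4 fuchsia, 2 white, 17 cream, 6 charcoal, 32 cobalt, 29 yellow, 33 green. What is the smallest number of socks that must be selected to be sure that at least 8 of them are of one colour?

43

Put each drawn sock into a box by colour. The largest draw with every box below 8 takes min(count, 7) from each colour; colours with fewer than 7 contribute all they have.
Σ min(cᵢ, 7) = 2 + 4 + 2 + 7 + 6 + 7 + 7 + 7 = 42.
Draw number 42 + 1 = 43 must push one box to 8.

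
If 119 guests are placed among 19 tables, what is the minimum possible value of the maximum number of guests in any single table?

7

The 19 tables are the holes and the 119 guests are the pigeons.
If every table held at most 6 guests, the total would be at most 19 × 6 = 114, which is less than 119.
So some table holds at least ⌈119/19⌉ = 7 guests.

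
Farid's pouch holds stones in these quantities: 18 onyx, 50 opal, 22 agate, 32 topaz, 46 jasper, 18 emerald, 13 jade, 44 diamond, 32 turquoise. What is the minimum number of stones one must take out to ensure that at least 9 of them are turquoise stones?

In the worst case for collecting turquoise stones, every non-turquoise stone comes out first.
There are 18 + 50 + 22 + 32 + 46 + 18 + 13 + 44 = 243 non-turquoise stones altogether.
After those, each further stone must be turquoise, so 243 + 9 = 252 draws guarantee 9 turquoise stones.

252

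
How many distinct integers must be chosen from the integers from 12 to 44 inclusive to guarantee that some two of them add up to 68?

Two chosen integers sum to 68 exactly when both halves of some pair {x, 68−x} with 24 ≤ x ≤ 68−x ≤ 44 are chosen — 10 such pairs.
The remaining 13 elements (those with no distinct partner in range) can never complete a 68-sum, so the worst case takes all of them and one from each pair: 13 + 10 = 23.
By pigeonhole, the 24th integer has to be the second member of some pair, so 23 + 1 = 24.

24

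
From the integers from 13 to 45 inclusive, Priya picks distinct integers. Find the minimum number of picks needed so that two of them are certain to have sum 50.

Group the elements by complementary pair {x, 50−x}: {13,37}, {14,36}, {15,35}, …, giving 12 two-element pairs, the single value 25 (it cannot pair with itself since the integers are distinct), and 8 integers whose partner 50−x falls outside [13,45].
Pigeonhole: treating each of those 21 groups as a pigeonhole, one can pick one integer per group — 21 integers — with no two summing to 50.
The 22nd integer lands in an occupied pair, forcing a sum of 50.

22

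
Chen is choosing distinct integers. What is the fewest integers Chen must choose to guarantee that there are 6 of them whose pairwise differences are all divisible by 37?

186

Integers whose pairwise differences are multiples of 37 are exactly those sharing a remainder mod 37. The 37 residue classes mod 37 are the pigeonholes.
With 185 integers one could put 5 in each residue class and have no class reach 6.
The 186th integer pushes some class to 6, so 37·5 + 1 = 186.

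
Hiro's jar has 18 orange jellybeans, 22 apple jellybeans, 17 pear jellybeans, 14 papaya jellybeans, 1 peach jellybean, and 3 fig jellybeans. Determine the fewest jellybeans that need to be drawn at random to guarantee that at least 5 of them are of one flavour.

21

Pigeonhole: the 6 flavours are the holes; the jellybeans drawn are the pigeons.
To avoid 5 of any one flavour, the worst case takes at most 4 of each flavour, or every jellybean of a flavour that has fewer than 4.
That gives 4 + 4 + 4 + 4 + 1 + 3 = 20 jellybeans with no flavour reaching 5.
The next jellybean forces some flavour to 5, so 20 + 1 = 21.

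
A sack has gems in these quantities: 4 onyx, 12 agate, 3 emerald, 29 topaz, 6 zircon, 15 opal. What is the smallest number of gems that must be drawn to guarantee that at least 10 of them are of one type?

Pigeonhole: the 6 types are the holes; the gems drawn are the pigeons.
To avoid 10 of any one type, the worst case takes at most 9 of each type, or every gem of a type that has fewer than 9.
That gives 4 + 9 + 3 + 9 + 6 + 9 = 40 gems with no type reaching 10.
The next gem forces some type to 10, so 40 + 1 = 41.

41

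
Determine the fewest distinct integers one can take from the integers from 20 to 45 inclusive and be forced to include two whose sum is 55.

19

Group the elements by complementary pair {x, 55−x}: {20,35}, {21,34}, {22,33}, …, giving 8 two-element pairs and 10 integers whose partner 55−x falls outside [20,45].
Pigeonhole: treating each of those 18 groups as a pigeonhole, one can pick one integer per group — 18 integers — with no two summing to 55.
The 19th integer lands in an occupied pair, forcing a sum of 55.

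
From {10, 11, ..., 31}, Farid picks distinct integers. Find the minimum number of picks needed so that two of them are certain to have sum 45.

14

Group the elements by complementary pair {x, 45−x}: {14,31}, {15,30}, {16,29}, …, giving 9 two-element pairs and 4 integers whose partner 45−x falls outside [10,31].
Treating each of those 13 groups as a pigeonhole, one can pick one integer per group — 13 integers — with no two summing to 45.
The 14th integer lands in an occupied pair, forcing a sum of 45.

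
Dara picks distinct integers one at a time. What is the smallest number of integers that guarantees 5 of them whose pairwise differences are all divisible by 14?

57

Integers whose pairwise differences are multiples of 14 are exactly those sharing a remainder mod 14. By the pigeonhole principle, the 14 residue classes mod 14 are the pigeonholes.
With 56 integers one could put 4 in each residue class and have no class reach 5.
The 57th integer pushes some class to 5, so 14·4 + 1 = 57.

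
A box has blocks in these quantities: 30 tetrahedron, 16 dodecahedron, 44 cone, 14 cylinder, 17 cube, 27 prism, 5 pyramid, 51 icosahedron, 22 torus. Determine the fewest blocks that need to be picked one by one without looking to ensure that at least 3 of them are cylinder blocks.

215

In the worst case for collecting cylinder blocks, every non-cylinder block comes out first.
There are 30 + 16 + 44 + 17 + 27 + 5 + 51 + 22 = 212 non-cylinder blocks altogether.
After those, each further block must be cylinder, so 212 + 3 = 215 draws guarantee 3 cylinder blocks.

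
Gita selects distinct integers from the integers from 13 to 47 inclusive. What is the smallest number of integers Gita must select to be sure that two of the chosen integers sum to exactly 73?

Two chosen integers sum to 73 exactly when both halves of some pair {x, 73−x} with 26 ≤ x ≤ 73−x ≤ 47 are chosen — 11 such pairs.
The remaining 13 elements (those with no distinct partner in range) can never complete a 73-sum, so the worst case takes all of them and one from each pair: 13 + 11 = 24.
Pigeonhole: the 25th integer has to be the second member of some pair, so 24 + 1 = 25.

25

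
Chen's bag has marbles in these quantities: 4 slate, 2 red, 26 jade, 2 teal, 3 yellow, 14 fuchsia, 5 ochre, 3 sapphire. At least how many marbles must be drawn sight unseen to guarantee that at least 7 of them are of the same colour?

32

An adversary could hand out at most 6 marbles per colour (6 colours run out sooner): 4 + 2 + 6 + 2 + 3 + 6 + 5 + 3 = 31 marbles and still no colour has 7.
By pigeonhole, one more marble lands in a colour already at 6, so 32 draws are enough and 31 are not.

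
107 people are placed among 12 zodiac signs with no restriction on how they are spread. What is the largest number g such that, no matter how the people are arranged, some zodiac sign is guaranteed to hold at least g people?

9

The 12 zodiac signs are the holes and the 107 people are the pigeons.
If every zodiac sign held at most 8 people, the total would be at most 12 × 8 = 96, which is less than 107.
So some zodiac sign holds at least ⌈107/12⌉ = 9 people.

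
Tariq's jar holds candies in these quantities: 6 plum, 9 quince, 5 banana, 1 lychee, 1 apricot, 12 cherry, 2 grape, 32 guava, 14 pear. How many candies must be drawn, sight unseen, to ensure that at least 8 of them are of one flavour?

Put each drawn candy into a box by flavour. The largest draw with every box below 8 takes min(count, 7) from each flavour; flavours with fewer than 7 contribute all they have.
Σ min(cᵢ, 7) = 6 + 7 + 5 + 1 + 1 + 7 + 2 + 7 + 7 = 43.
Draw number 43 + 1 = 44 must push one box to 8.

44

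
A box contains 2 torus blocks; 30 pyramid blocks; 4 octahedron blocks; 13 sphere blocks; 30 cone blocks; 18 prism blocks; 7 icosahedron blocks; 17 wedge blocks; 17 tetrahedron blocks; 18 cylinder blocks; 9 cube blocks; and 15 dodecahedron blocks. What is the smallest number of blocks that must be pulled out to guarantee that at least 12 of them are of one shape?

111

The 12 shapes are the holes; the blocks drawn are the pigeons.
To avoid 12 of any one shape, the worst case takes at most 11 of each shape, or every block of a shape that has fewer than 11.
That gives 2 + 11 + 4 + 11 + 11 + 11 + 7 + 11 + 11 + 11 + 9 + 11 = 110 blocks with no shape reaching 12.
The next block forces some shape to 12, so 110 + 1 = 111.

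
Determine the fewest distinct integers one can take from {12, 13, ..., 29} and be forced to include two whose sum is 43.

Two chosen integers sum to 43 exactly when both halves of some pair {x, 43−x} with 14 ≤ x ≤ 43−x ≤ 29 are chosen — 8 such pairs.
The remaining 2 elements (those with no distinct partner in range) can never complete a 43-sum, so the worst case takes all of them and one from each pair: 2 + 8 = 10.
Pigeonhole: the 11th integer has to be the second member of some pair, so 10 + 1 = 11.

11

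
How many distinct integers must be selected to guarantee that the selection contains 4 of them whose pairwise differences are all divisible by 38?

115

Integers whose pairwise differences are multiples of 38 are exactly those sharing a remainder mod 38. The 38 residue classes mod 38 are the pigeonholes.
With 114 integers one could put 3 in each residue class and have no class reach 4.
The 115th integer pushes some class to 4, so 38·3 + 1 = 115.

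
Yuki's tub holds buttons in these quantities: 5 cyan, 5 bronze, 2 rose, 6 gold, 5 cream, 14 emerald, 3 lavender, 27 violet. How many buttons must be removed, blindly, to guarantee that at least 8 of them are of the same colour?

41

Put each drawn button into a box by colour. The largest draw with every box below 8 takes min(count, 7) from each colour; colours with fewer than 7 contribute all they have.
Σ min(cᵢ, 7) = 5 + 5 + 2 + 6 + 5 + 7 + 3 + 7 = 40.
Draw number 40 + 1 = 41 must push one box to 8.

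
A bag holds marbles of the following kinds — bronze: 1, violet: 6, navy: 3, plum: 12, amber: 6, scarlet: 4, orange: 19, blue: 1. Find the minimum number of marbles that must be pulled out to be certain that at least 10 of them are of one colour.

The 8 colours are the holes; the marbles drawn are the pigeons.
To avoid 10 of any one colour, the worst case takes at most 9 of each colour, or every marble of a colour that has fewer than 9.
That gives 1 + 6 + 3 + 9 + 6 + 4 + 9 + 1 = 39 marbles with no colour reaching 10.
The next marble forces some colour to 10, so 39 + 1 = 40.

40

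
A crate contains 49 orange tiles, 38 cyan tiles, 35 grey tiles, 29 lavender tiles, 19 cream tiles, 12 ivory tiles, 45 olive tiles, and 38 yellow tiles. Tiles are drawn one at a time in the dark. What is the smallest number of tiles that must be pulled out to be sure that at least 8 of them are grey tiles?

238

In the worst case for collecting grey tiles, every non-grey tile comes out first.
There are 49 + 38 + 29 + 19 + 12 + 45 + 38 = 230 non-grey tiles altogether.
After those, each further tile must be grey, so 230 + 8 = 238 draws guarantee 8 grey tiles.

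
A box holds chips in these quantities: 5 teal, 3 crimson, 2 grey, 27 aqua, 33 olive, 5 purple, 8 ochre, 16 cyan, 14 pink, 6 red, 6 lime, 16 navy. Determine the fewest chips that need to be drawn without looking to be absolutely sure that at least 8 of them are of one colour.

70

Pigeonhole: the 12 colours are the holes; the chips drawn are the pigeons.
To avoid 8 of any one colour, the worst case takes at most 7 of each colour, or every chip of a colour that has fewer than 7.
That gives 5 + 3 + 2 + 7 + 7 + 5 + 7 + 7 + 7 + 6 + 6 + 7 = 69 chips with no colour reaching 8.
The next chip forces some colour to 8, so 69 + 1 = 70.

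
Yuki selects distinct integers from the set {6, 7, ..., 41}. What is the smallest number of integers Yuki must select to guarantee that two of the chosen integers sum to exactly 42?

Two chosen integers sum to 42 exactly when both halves of some pair {x, 42−x} with 6 ≤ x ≤ 42−x ≤ 36 are chosen — 15 such pairs.
The remaining 6 elements (those with no distinct partner in range) can never complete a 42-sum, so the worst case takes all of them and one from each pair: 6 + 15 = 21.
Pigeonhole: the 22nd integer has to be the second member of some pair, so 21 + 1 = 22.

22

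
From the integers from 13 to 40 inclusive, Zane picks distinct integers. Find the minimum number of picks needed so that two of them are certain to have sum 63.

Group the elements by complementary pair {x, 63−x}: {23,40}, {24,39}, {25,38}, …, giving 9 two-element pairs and 10 integers whose partner 63−x falls outside [13,40].
Treating each of those 19 groups as a pigeonhole, one can pick one integer per group — 19 integers — with no two summing to 63.
The 20th integer lands in an occupied pair, forcing a sum of 63.

20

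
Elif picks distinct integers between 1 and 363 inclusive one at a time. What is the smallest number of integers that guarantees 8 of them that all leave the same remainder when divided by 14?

By the pigeonhole principle, the 14 residue classes mod 14 are the pigeonholes.
With 98 integers one could put 7 in each residue class and have no class reach 8.
The 99th integer pushes some class to 8, so 14·7 + 1 = 99.

99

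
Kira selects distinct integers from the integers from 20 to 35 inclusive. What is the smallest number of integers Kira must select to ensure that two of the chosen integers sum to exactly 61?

12

Two chosen integers sum to 61 exactly when both halves of some pair {x, 61−x} with 26 ≤ x ≤ 61−x ≤ 35 are chosen — 5 such pairs.
The remaining 6 elements (those with no distinct partner in range) can never complete a 61-sum, so the worst case takes all of them and one from each pair: 6 + 5 = 11.
Pigeonhole: the 12th integer has to be the second member of some pair, so 11 + 1 = 12.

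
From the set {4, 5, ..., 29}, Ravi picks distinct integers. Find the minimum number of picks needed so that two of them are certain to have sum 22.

Group the elements by complementary pair {x, 22−x}: {4,18}, {5,17}, {6,16}, …, giving 7 two-element pairs, the single value 11 (it cannot pair with itself since the integers are distinct), and 11 integers whose partner 22−x falls outside [4,29].
By pigeonhole, treating each of those 19 groups as a pigeonhole, one can pick one integer per group — 19 integers — with no two summing to 22.
The 20th integer lands in an occupied pair, forcing a sum of 22.

20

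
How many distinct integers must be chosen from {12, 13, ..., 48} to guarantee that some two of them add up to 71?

25

Two chosen integers sum to 71 exactly when both halves of some pair {x, 71−x} with 23 ≤ x ≤ 71−x ≤ 48 are chosen — 13 such pairs.
The remaining 11 elements (those with no distinct partner in range) can never complete a 71-sum, so the worst case takes all of them and one from each pair: 11 + 13 = 24.
Pigeonhole: the 25th integer has to be the second member of some pair, so 24 + 1 = 25.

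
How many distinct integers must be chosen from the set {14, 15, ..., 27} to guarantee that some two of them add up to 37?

10

Group the elements by complementary pair {x, 37−x}: {14,23}, {15,22}, {16,21}, …, giving 5 two-element pairs and 4 integers whose partner 37−x falls outside [14,27].
Pigeonhole: treating each of those 9 groups as a pigeonhole, one can pick one integer per group — 9 integers — with no two summing to 37.
The 10th integer lands in an occupied pair, forcing a sum of 37.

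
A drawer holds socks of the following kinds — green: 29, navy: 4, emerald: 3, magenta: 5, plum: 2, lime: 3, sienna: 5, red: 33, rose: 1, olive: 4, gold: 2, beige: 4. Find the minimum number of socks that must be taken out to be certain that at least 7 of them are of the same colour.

46

Put each drawn sock into a box by colour. The largest draw with every box below 7 takes min(count, 6) from each colour; colours with fewer than 6 contribute all they have.
Σ min(cᵢ, 6) = 6 + 4 + 3 + 5 + 2 + 3 + 5 + 6 + 1 + 4 + 2 + 4 = 45.
Draw number 45 + 1 = 46 must push one box to 7.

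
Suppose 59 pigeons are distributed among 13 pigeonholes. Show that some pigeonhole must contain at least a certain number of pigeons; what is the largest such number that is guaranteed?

5

By the pigeonhole principle, the 13 pigeonholes are the holes and the 59 pigeons are the pigeons.
If every pigeonhole held at most 4 pigeons, the total would be at most 13 × 4 = 52, which is less than 59.
So some pigeonhole holds at least ⌈59/13⌉ = 5 pigeons.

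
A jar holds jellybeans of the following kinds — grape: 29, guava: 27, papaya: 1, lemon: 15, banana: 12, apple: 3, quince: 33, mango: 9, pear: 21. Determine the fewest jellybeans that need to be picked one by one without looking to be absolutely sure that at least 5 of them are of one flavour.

An adversary could hand out at most 4 jellybeans per flavour (papaya, apple run out sooner): 4 + 4 + 1 + 4 + 4 + 3 + 4 + 4 + 4 = 32 jellybeans and still no flavour has 5.
By the pigeonhole principle, one more jellybean lands in a flavour already at 4, so 33 draws are enough and 32 are not.

33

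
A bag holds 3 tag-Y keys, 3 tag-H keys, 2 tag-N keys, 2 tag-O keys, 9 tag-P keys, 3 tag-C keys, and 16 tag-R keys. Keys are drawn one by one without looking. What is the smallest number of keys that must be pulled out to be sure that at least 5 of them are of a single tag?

22

An adversary could hand out at most 4 keys per tag (5 tags run out sooner): 3 + 3 + 2 + 2 + 4 + 3 + 4 = 21 keys and still no tag has 5.
One more key lands in a tag already at 4, so 22 draws are enough and 21 are not.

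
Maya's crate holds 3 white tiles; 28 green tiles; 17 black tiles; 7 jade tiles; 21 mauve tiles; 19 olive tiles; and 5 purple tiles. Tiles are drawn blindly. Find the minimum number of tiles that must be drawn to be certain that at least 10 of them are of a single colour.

52

An adversary could hand out at most 9 tiles per colour (white, jade, purple run out sooner): 3 + 9 + 9 + 7 + 9 + 9 + 5 = 51 tiles and still no colour has 10.
By pigeonhole, one more tile lands in a colour already at 9, so 52 draws are enough and 51 are not.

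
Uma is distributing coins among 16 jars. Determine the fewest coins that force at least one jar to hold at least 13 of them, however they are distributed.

193

With 192 coins one could put exactly 12 in each of the 16 jars, and no jar would reach 13.
One more coin must land in a jar that already has 12, giving it 13.
So 16 × 12 + 1 = 193 coins are required.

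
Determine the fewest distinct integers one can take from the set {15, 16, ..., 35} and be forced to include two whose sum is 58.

Group the elements by complementary pair {x, 58−x}: {23,35}, {24,34}, {25,33}, …, giving 6 two-element pairs, the single value 29 (it cannot pair with itself since the integers are distinct), and 8 integers whose partner 58−x falls outside [15,35].
Treating each of those 15 groups as a pigeonhole, one can pick one integer per group — 15 integers — with no two summing to 58.
The 16th integer lands in an occupied pair, forcing a sum of 58.

16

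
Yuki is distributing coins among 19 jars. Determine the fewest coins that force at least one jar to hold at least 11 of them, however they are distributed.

191

With 190 coins one could put exactly 10 in each of the 19 jars, and no jar would reach 11.
Pigeonhole: one more coin must land in a jar that already has 10, giving it 11.
So 19 × 10 + 1 = 191 coins are required.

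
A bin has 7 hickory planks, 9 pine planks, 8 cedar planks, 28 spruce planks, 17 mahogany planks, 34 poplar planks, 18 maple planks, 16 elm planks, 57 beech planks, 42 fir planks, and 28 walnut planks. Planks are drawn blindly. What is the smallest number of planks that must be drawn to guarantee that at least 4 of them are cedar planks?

In the worst case for collecting cedar planks, every non-cedar plank comes out first.
There are 7 + 9 + 28 + 17 + 34 + 18 + 16 + 57 + 42 + 28 = 256 non-cedar planks altogether.
After those, each further plank must be cedar, so 256 + 4 = 260 draws guarantee 4 cedar planks.

260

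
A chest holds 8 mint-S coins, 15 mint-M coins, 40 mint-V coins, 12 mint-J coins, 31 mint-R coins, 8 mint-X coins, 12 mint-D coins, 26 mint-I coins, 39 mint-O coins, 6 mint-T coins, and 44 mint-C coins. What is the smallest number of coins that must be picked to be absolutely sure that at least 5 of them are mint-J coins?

234

In the worst case for collecting mint-J coins, every non-mint-J coin comes out first.
There are 8 + 15 + 40 + 31 + 8 + 12 + 26 + 39 + 6 + 44 = 229 non-mint-J coins altogether.
After those, each further coin must be mint-J, so 229 + 5 = 234 draws guarantee 5 mint-J coins.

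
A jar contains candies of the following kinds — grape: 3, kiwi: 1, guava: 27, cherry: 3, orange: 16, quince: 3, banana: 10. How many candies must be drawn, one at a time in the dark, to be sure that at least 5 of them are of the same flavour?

An adversary could hand out at most 4 candies per flavour (4 flavours run out sooner): 3 + 1 + 4 + 3 + 4 + 3 + 4 = 22 candies and still no flavour has 5.
By the pigeonhole principle, one more candy lands in a flavour already at 4, so 23 draws are enough and 22 are not.

23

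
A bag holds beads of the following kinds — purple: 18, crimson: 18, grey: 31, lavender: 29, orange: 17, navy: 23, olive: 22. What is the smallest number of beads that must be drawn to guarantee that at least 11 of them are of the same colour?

By pigeonhole, the 7 colours are the holes; the beads drawn are the pigeons.
To avoid 11 of any one colour, the worst case takes at most 10 of each colour.
That gives 10 + 10 + 10 + 10 + 10 + 10 + 10 = 70 beads with no colour reaching 11.
The next bead forces some colour to 11, so 70 + 1 = 71.

71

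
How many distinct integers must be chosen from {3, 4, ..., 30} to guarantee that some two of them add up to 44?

21

A set avoiding the sum 44 can contain at most one of each pair {x, 44−x}, plus the 12 elements whose complement lies outside the range or equal to its own complement.
The integers 3, …, 22 (20 of them) are such a set: any two sum to at least 3+4 = 7 and at most 21+22 = 43 < 44.
By pigeonhole, any 21st integer completes one of the 8 pairs, so 21 choices force a sum of 44.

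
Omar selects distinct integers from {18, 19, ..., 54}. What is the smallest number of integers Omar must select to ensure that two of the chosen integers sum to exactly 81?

24

A set avoiding the sum 81 can contain at most one of each pair {x, 81−x}, plus the 9 elements whose complement lies outside the range.
The integers 18, …, 40 (23 of them) are such a set: any two sum to at least 18+19 = 37 and at most 39+40 = 79 < 81.
Pigeonhole: any 24th integer completes one of the 14 pairs, so 24 choices force a sum of 81.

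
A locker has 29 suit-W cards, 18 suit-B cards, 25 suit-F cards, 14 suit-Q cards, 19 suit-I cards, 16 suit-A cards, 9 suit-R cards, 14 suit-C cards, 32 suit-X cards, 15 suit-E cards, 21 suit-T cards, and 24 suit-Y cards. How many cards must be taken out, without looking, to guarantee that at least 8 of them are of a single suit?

85

Pigeonhole: put each drawn card into a box by suit. The largest draw with every box below 8 takes min(count, 7) from each suit.
Σ min(cᵢ, 7) = 7 + 7 + 7 + 7 + 7 + 7 + 7 + 7 + 7 + 7 + 7 + 7 = 84.
Draw number 84 + 1 = 85 must push one box to 8.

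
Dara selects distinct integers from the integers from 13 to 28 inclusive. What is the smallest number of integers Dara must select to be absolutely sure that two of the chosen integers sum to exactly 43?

A set avoiding the sum 43 can contain at most one of each pair {x, 43−x}, plus the 2 elements whose complement lies outside the range.
The integers 13, …, 21 (9 of them) are such a set: any two sum to at least 13+14 = 27 and at most 20+21 = 41 < 43.
By the pigeonhole principle, any 10th integer completes one of the 7 pairs, so 10 choices force a sum of 43.

10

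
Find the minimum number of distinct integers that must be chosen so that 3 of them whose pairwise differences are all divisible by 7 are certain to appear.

15

Integers whose pairwise differences are multiples of 7 are exactly those sharing a remainder mod 7. The 7 residue classes mod 7 are the pigeonholes.
With 14 integers one could put 2 in each residue class and have no class reach 3.
The 15th integer pushes some class to 3, so 7·2 + 1 = 15.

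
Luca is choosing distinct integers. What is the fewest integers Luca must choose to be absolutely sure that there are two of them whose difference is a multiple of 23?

24

Integers whose pairwise differences are multiples of 23 are exactly those sharing a remainder mod 23. By the pigeonhole principle, the 23 residue classes mod 23 are the pigeonholes.
With 23 integers one could put 1 in each residue class and have no class reach 2.
The 24th integer pushes some class to 2, so 23·1 + 1 = 24.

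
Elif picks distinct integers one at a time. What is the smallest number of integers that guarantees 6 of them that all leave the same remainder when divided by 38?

191

The 38 residue classes mod 38 are the pigeonholes.
With 190 integers one could put 5 in each residue class and have no class reach 6.
The 191st integer pushes some class to 6, so 38·5 + 1 = 191.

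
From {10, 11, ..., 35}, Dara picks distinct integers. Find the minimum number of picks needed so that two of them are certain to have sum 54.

19

Group the elements by complementary pair {x, 54−x}: {19,35}, {20,34}, {21,33}, …, giving 8 two-element pairs; the single value 27 (it cannot pair with itself since the integers are distinct); and 9 integers whose partner 54−x falls outside [10,35].
By the pigeonhole principle, treating each of those 18 groups as a pigeonhole, one can pick one integer per group — 18 integers — with no two summing to 54.
The 19th integer lands in an occupied pair, forcing a sum of 54.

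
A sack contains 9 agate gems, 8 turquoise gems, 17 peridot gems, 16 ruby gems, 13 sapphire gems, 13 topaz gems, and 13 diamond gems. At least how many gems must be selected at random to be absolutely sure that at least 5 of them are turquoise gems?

In the worst case for collecting turquoise gems, every non-turquoise gem comes out first.
There are 9 + 17 + 16 + 13 + 13 + 13 = 81 non-turquoise gems altogether.
After those, each further gem must be turquoise, so 81 + 5 = 86 draws guarantee 5 turquoise gems.

86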